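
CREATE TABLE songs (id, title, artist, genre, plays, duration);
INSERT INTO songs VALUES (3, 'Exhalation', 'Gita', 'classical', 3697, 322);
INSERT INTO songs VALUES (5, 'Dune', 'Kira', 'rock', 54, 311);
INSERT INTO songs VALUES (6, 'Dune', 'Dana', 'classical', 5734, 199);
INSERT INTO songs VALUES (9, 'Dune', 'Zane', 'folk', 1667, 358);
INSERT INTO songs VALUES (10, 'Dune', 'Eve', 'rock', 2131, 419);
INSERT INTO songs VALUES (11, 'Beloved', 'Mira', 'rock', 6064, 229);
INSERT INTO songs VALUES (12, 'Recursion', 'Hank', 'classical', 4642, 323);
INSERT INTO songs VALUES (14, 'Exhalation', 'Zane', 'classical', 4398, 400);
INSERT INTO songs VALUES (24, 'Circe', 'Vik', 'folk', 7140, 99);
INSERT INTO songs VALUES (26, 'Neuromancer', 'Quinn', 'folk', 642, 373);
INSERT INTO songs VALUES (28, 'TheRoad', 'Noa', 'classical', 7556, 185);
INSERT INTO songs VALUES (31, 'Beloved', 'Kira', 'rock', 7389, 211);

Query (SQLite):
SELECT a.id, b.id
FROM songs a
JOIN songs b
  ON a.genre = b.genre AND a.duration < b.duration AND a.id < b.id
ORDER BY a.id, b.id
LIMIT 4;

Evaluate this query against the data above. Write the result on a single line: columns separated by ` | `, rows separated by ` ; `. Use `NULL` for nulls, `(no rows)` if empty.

Pairs (a,b) with same genre, a.duration < b.duration, a.id < b.id.
genre groups: classical:{3,6,12,14,28} folk:{9,24,26} rock:{5,10,11,31}
Ordered by (a.id, b.id); first 4.

3 | 12 ; 3 | 14 ; 5 | 10 ; 6 | 12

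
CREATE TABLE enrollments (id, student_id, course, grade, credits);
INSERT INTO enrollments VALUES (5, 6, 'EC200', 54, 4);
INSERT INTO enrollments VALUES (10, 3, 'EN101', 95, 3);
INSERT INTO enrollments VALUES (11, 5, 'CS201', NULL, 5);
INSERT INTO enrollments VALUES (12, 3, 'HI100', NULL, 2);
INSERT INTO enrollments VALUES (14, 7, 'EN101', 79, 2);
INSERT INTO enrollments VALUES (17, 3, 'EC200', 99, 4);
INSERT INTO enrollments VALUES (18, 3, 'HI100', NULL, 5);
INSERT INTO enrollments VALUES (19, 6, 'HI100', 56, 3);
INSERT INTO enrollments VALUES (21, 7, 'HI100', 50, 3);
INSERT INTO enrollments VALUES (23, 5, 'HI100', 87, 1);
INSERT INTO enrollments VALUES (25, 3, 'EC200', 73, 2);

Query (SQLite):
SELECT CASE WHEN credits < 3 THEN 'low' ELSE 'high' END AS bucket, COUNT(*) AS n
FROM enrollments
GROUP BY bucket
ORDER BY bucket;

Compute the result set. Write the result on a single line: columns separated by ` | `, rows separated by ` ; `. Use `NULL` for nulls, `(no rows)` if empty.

high | 7 ; low | 4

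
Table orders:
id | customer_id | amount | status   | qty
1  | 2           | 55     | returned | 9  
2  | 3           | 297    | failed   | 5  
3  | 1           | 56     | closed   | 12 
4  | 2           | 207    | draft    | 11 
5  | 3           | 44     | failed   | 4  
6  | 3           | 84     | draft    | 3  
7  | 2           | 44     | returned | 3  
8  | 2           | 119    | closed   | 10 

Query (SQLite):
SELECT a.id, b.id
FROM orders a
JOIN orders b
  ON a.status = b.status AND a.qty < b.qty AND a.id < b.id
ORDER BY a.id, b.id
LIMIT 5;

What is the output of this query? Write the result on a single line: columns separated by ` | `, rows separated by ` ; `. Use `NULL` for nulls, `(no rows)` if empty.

(no rows)

Pairs (a,b) with same status, a.qty < b.qty, a.id < b.id.
status groups: closed:{3,8} draft:{4,6} failed:{2,5} returned:{1,7}
Ordered by (a.id, b.id); first 5.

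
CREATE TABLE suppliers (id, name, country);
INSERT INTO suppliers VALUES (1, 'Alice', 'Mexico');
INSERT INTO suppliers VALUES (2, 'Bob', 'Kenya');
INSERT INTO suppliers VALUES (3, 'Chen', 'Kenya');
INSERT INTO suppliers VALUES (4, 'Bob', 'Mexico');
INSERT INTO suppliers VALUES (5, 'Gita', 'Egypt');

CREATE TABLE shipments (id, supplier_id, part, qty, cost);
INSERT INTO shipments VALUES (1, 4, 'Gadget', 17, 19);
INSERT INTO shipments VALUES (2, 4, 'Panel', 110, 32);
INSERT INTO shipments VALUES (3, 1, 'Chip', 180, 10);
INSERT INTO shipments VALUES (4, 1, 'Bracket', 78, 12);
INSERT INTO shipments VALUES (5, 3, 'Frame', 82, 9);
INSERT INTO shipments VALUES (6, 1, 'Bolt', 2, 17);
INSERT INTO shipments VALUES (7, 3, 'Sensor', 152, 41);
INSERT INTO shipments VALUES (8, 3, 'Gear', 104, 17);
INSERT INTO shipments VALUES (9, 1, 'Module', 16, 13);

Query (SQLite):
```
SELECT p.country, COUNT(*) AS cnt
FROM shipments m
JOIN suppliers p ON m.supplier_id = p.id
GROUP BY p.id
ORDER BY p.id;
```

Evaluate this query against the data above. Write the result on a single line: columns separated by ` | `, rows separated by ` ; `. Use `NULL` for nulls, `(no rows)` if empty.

Join each shipments row to its suppliers via supplier_id.
Group joined rows by suppliers.id; compute COUNT(*) per group.
  1: ids {3, 4, 6, 9} → COUNT(*)=4
  3: ids {5, 7, 8} → COUNT(*)=3
  4: ids {1, 2} → COUNT(*)=2

Mexico | 4 ; Kenya | 3 ; Mexico | 2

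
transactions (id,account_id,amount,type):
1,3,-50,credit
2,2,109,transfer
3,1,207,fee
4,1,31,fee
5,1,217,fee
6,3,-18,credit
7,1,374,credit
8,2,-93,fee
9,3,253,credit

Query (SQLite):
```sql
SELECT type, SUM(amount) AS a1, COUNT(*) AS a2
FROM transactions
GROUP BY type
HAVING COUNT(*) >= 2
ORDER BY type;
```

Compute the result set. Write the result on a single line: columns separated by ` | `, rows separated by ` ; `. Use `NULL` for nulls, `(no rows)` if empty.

Group transactions by type.
Per group compute: SUM(amount), COUNT(*).
HAVING: drop groups with fewer than 2 rows.
  credit: ids {1, 6, 7, 9} → SUM(amount)=559, COUNT(*)=4
  fee: ids {3, 4, 5, 8} → SUM(amount)=362, COUNT(*)=4
  transfer: ids {2} → SUM(amount)=109, COUNT(*)=1

credit | 559 | 4 ; fee | 362 | 4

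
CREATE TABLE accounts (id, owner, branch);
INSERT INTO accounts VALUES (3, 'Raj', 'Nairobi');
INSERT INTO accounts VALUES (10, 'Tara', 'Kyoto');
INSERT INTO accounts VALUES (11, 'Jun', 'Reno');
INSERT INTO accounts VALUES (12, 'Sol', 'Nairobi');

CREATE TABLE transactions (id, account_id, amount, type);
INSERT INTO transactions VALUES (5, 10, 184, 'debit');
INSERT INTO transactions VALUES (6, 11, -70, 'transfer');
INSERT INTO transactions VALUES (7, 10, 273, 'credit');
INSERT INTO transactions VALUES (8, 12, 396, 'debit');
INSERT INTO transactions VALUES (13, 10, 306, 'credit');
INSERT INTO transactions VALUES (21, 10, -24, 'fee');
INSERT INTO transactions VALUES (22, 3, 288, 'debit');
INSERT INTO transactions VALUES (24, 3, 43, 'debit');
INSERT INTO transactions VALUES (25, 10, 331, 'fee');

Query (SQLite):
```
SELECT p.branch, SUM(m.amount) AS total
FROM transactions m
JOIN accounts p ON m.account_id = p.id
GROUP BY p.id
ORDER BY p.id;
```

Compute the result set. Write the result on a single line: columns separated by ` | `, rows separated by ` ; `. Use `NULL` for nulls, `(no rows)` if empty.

Join each transactions row to its accounts via account_id.
Group joined rows by accounts.id; compute SUM(m.amount) per group.
  3: ids {22, 24} → SUM(m.amount)=331
  10: ids {5, 7, 13, 21, 25} → SUM(m.amount)=1070
  11: ids {6} → SUM(m.amount)=-70
  12: ids {8} → SUM(m.amount)=396

Nairobi | 331 ; Kyoto | 1070 ; Reno | -70 ; Nairobi | 396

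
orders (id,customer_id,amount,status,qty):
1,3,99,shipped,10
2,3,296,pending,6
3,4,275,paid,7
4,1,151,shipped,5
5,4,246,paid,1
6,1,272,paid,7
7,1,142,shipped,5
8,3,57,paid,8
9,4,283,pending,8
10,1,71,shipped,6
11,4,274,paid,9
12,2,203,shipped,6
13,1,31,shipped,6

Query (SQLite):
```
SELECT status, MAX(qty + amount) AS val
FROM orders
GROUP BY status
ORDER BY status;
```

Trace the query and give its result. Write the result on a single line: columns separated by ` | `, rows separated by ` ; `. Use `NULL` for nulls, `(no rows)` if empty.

For each row compute qty + amount.
Group by status; take MAX of the expression per group.
  paid: ids {3, 5, 6, 8, 11} → MAX(qty + amount)=283
  pending: ids {2, 9} → MAX(qty + amount)=302
  shipped: ids {1, 4, 7, 10, 12, 13} → MAX(qty + amount)=209

paid | 283 ; pending | 302 ; shipped | 209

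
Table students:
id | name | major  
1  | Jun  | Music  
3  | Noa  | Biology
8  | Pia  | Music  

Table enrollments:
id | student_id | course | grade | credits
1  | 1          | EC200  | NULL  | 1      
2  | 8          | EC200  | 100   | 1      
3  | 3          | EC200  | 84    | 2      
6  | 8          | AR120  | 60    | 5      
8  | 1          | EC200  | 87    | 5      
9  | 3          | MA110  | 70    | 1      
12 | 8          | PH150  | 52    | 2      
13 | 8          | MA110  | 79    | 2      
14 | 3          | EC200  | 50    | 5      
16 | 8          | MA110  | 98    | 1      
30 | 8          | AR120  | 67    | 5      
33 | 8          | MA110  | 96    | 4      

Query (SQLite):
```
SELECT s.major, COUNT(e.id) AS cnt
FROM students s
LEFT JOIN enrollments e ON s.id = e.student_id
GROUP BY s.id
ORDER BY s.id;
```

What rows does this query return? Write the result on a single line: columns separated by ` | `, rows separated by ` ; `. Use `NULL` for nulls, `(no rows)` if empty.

Music | 2 ; Biology | 3 ; Music | 7

LEFT JOIN keeps every students row; unmatched ones get NULL for enrollments columns.
Group by students.id and compute COUNT(e.id). COUNT(col) of an all-NULL group is 0.
  1: ids {1, 8} → COUNT(e.id)=2
  3: ids {3, 9, 14} → COUNT(e.id)=3
  8: ids {2, 6, 12, 13, 16, 30, 33} → COUNT(e.id)=7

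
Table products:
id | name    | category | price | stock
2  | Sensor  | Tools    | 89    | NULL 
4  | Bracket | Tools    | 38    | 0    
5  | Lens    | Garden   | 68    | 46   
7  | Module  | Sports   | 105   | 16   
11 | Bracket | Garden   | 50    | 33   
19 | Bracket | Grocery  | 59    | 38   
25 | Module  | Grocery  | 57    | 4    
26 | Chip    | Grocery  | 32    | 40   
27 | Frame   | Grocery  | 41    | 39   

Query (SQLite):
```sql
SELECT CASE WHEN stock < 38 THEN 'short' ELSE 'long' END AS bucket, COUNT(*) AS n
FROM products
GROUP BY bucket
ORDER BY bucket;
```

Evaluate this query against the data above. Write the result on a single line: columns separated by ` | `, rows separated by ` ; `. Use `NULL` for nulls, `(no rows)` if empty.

Bucket rows by stock < 38 → 'short' else 'long'; count each bucket.
NULL < 38 is unknown, so NULL stock falls into ELSE → 'long'.

long | 5 ; short | 4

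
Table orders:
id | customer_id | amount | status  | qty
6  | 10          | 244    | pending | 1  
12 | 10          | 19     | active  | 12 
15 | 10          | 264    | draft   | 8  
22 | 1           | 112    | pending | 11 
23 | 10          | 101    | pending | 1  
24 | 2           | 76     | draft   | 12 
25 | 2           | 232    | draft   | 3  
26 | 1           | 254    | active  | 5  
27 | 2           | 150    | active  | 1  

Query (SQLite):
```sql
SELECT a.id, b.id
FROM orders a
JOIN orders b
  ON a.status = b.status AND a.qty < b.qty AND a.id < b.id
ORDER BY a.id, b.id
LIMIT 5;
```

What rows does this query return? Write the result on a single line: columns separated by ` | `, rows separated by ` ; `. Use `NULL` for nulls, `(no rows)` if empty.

Pairs (a,b) with same status, a.qty < b.qty, a.id < b.id.
status groups: active:{12,26,27} draft:{15,24,25} pending:{6,22,23}
Ordered by (a.id, b.id); first 5.

6 | 22 ; 15 | 24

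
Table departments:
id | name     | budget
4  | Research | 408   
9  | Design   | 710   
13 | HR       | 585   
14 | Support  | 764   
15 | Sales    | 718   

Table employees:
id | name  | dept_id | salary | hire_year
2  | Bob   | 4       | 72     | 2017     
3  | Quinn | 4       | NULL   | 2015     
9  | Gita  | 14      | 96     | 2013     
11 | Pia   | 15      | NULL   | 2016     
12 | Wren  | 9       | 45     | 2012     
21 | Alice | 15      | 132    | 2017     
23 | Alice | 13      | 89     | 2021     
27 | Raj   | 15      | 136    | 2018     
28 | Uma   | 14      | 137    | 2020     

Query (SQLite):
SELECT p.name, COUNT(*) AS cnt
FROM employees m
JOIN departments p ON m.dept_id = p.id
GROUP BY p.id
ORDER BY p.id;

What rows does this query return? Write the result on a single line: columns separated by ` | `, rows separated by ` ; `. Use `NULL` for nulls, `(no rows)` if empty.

Join each employees row to its departments via dept_id.
Group joined rows by departments.id; compute COUNT(*) per group.
  4: ids {2, 3} → COUNT(*)=2
  9: ids {12} → COUNT(*)=1
  13: ids {23} → COUNT(*)=1
  14: ids {9, 28} → COUNT(*)=2
  15: ids {11, 21, 27} → COUNT(*)=3

Research | 2 ; Design | 1 ; HR | 1 ; Support | 2 ; Sales | 3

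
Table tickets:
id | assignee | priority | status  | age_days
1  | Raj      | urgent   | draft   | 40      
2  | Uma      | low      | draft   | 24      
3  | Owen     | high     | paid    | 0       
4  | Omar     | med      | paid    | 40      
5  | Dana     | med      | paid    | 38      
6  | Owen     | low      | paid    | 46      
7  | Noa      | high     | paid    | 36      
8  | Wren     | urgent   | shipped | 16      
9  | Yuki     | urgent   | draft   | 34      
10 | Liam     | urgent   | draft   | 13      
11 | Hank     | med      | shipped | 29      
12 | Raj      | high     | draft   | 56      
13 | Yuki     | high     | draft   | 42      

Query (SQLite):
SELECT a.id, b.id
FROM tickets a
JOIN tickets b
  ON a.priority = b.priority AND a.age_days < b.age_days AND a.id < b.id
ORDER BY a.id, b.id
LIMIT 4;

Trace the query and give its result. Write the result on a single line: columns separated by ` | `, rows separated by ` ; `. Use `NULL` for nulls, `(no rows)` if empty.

Pairs (a,b) with same priority, a.age_days < b.age_days, a.id < b.id.
priority groups: high:{3,7,12,13} low:{2,6} med:{4,5,11} urgent:{1,8,9,10}
Ordered by (a.id, b.id); first 4.

2 | 6 ; 3 | 7 ; 3 | 12 ; 3 | 13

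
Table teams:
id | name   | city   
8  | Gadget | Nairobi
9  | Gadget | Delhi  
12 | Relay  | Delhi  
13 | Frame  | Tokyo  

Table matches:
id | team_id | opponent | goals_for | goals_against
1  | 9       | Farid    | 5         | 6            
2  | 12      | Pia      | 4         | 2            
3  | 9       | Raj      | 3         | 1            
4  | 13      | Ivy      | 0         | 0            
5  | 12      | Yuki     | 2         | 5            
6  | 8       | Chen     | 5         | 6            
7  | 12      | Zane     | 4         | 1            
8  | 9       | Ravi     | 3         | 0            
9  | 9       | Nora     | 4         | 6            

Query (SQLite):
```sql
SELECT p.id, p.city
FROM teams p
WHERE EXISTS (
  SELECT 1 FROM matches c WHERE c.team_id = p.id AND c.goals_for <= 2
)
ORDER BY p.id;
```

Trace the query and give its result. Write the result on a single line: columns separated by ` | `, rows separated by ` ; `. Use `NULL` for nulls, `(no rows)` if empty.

12 | Delhi ; 13 | Tokyo

For each teams row, check whether any matches with matching team_id has goals_for <= 2.
Keep rows where that is true.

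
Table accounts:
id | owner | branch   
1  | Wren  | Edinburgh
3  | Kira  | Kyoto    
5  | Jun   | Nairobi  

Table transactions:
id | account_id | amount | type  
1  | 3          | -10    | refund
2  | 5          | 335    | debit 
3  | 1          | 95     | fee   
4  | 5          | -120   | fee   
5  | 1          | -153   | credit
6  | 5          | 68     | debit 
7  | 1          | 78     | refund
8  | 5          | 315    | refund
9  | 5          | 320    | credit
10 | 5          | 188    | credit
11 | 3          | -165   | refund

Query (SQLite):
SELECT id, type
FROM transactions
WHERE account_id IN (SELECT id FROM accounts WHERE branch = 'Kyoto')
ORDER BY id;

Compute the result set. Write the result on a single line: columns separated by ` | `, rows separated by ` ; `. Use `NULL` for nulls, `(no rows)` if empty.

Inner query: accounts.id where branch = 'Kyoto'.
Outer: keep transactions rows whose account_id is in that set.
Inner query → {3}

1 | refund ; 11 | refund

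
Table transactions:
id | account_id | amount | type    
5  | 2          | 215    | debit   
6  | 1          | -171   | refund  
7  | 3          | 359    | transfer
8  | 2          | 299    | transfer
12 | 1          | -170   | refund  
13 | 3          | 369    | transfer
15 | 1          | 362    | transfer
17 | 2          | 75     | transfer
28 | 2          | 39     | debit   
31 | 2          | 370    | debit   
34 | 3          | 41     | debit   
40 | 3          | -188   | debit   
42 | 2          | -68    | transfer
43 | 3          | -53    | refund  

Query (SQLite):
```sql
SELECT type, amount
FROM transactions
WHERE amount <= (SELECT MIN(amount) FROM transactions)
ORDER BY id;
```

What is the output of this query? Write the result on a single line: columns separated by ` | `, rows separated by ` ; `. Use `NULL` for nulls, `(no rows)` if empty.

Scalar subquery: MIN(amount) over all transactions rows = -188.
Keep rows where amount <= that value.

debit | -188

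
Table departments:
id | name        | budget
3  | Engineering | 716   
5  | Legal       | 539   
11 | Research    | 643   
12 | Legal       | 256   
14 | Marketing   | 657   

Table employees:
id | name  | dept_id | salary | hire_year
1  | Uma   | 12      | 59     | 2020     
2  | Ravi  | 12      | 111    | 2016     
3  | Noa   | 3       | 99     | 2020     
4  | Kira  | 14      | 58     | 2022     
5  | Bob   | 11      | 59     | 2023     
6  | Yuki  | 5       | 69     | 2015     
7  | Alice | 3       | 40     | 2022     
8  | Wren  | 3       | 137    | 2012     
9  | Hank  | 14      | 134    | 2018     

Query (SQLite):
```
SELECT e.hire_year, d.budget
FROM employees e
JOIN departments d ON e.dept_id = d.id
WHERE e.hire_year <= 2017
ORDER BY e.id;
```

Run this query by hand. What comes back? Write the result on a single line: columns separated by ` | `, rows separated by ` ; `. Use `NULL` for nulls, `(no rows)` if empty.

Each employees row matches the departments row where dept_id = departments.id.
Then keep rows with e.hire_year <= 2017.

2016 | 256 ; 2015 | 539 ; 2012 | 716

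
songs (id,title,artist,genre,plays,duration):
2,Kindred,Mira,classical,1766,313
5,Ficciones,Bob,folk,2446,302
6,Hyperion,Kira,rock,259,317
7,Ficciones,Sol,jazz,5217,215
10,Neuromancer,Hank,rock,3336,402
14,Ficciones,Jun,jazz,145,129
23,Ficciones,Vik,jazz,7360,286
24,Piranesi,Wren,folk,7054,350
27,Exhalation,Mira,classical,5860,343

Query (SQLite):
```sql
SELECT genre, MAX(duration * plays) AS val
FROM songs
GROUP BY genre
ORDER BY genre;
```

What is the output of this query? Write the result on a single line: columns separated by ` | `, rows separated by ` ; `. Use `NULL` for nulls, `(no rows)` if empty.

classical | 2009980 ; folk | 2468900 ; jazz | 2104960 ; rock | 1341072

For each row compute duration * plays.
Group by genre; take MAX of the expression per group.
  classical: ids {2, 27} → MAX(duration * plays)=2009980
  folk: ids {5, 24} → MAX(duration * plays)=2468900
  jazz: ids {7, 14, 23} → MAX(duration * plays)=2104960
  rock: ids {6, 10} → MAX(duration * plays)=1341072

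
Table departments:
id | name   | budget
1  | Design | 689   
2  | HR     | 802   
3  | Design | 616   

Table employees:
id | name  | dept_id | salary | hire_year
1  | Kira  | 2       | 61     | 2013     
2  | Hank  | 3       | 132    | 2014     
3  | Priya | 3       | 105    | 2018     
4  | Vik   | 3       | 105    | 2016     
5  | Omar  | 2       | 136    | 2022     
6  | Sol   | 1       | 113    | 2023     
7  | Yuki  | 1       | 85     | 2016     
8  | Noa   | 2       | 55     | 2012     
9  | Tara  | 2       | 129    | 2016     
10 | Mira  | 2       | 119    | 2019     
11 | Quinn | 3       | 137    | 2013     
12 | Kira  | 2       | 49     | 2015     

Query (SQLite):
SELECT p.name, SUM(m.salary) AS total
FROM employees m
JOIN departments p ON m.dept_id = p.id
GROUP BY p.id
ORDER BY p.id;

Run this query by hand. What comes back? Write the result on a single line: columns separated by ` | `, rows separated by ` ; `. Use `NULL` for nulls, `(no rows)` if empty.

Design | 198 ; HR | 549 ; Design | 479

Join each employees row to its departments via dept_id.
Group joined rows by departments.id; compute SUM(m.salary) per group.
  1: ids {6, 7} → SUM(m.salary)=198
  2: ids {1, 5, 8, 9, 10, 12} → SUM(m.salary)=549
  3: ids {2, 3, 4, 11} → SUM(m.salary)=479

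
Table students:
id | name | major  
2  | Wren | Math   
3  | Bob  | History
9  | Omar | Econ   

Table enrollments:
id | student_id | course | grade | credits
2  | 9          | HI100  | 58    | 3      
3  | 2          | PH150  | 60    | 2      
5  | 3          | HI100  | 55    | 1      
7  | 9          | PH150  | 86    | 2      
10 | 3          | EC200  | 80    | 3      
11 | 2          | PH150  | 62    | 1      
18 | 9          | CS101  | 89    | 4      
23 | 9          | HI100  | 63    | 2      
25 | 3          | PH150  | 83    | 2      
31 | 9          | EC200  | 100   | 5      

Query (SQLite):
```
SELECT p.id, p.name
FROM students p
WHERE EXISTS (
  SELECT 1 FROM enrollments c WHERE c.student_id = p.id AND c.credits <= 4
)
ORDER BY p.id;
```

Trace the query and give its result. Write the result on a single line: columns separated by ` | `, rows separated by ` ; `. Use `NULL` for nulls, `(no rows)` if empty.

For each students row, check whether any enrollments with matching student_id has credits <= 4.
Keep rows where that is true.

2 | Wren ; 3 | Bob ; 9 | Omar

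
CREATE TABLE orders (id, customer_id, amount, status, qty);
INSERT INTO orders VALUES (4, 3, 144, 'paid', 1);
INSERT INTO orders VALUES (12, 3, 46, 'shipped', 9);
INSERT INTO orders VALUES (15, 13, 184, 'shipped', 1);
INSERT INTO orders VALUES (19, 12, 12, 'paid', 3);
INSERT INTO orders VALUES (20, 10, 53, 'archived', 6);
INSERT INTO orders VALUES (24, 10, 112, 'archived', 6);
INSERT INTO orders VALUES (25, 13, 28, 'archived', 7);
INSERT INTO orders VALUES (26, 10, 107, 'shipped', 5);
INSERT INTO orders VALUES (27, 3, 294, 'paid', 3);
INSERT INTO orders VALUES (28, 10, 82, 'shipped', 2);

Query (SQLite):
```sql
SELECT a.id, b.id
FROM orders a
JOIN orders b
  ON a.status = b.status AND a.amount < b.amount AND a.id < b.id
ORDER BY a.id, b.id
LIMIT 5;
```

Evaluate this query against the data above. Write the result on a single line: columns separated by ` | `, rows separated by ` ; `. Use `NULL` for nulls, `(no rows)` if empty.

Pairs (a,b) with same status, a.amount < b.amount, a.id < b.id.
status groups: archived:{20,24,25} paid:{4,19,27} shipped:{12,15,26,28}
Ordered by (a.id, b.id); first 5.

4 | 27 ; 12 | 15 ; 12 | 26 ; 12 | 28 ; 19 | 27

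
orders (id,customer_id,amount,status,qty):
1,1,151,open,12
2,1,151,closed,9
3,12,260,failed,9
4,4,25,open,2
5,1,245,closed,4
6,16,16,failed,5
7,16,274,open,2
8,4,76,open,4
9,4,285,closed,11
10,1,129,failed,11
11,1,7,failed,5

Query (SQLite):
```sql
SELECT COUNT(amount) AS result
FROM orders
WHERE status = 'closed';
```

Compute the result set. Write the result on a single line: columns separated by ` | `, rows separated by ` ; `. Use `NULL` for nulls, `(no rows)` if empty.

Rows where status='closed' → amount values: [151, 245, 285].
COUNT(amount) counts non-NULL values → 3.

3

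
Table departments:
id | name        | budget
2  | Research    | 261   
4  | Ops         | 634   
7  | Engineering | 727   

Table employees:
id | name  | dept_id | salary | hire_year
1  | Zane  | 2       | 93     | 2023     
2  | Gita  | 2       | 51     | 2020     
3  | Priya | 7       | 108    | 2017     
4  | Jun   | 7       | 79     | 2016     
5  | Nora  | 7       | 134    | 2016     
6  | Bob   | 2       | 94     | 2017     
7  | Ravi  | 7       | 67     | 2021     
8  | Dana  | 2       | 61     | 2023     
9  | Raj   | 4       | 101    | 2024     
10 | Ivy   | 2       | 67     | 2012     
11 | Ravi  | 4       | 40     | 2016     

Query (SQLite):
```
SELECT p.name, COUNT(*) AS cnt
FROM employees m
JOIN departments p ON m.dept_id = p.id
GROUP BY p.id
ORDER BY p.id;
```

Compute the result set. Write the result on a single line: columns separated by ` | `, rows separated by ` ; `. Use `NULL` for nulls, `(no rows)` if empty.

Join each employees row to its departments via dept_id.
Group joined rows by departments.id; compute COUNT(*) per group.
  2: ids {1, 2, 6, 8, 10} → COUNT(*)=5
  4: ids {9, 11} → COUNT(*)=2
  7: ids {3, 4, 5, 7} → COUNT(*)=4

Research | 5 ; Ops | 2 ; Engineering | 4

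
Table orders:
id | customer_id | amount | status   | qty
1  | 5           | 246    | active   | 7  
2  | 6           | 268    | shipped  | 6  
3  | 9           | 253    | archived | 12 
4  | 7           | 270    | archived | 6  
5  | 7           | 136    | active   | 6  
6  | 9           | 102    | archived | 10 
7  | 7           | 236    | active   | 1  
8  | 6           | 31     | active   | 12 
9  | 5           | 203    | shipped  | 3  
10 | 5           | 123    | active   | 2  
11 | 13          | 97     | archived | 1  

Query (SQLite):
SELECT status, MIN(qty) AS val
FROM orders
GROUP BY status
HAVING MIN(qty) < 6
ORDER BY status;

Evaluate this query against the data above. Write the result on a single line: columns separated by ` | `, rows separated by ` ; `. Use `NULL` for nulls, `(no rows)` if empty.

active | 1 ; archived | 1 ; shipped | 3

Partition orders by status; compute MIN(qty) within each group.
HAVING: keep groups where MIN(qty) < 6.
  active: ids {1, 5, 7, 8, 10} → MIN(qty)=1
  archived: ids {3, 4, 6, 11} → MIN(qty)=1
  shipped: ids {2, 9} → MIN(qty)=3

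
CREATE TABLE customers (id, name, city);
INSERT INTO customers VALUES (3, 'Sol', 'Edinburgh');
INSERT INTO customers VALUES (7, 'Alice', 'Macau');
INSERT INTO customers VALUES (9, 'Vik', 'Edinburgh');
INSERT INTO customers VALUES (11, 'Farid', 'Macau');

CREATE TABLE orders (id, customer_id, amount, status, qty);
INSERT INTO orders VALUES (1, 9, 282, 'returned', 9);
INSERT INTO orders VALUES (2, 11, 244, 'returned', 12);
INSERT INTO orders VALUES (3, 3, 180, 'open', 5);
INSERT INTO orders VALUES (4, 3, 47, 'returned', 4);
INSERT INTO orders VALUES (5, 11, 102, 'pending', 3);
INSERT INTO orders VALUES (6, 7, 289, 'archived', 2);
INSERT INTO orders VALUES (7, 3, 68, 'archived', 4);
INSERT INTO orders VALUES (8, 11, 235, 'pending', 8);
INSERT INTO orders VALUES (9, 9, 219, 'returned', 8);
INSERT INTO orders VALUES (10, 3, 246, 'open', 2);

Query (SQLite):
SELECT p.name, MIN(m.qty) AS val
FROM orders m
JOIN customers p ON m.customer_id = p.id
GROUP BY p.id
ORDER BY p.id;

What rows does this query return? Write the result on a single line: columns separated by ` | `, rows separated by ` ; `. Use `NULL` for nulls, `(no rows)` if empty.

Sol | 2 ; Alice | 2 ; Vik | 8 ; Farid | 3

Join each orders row to its customers via customer_id.
Group joined rows by customers.id; compute MIN(m.qty) per group.
  3: ids {3, 4, 7, 10} → MIN(m.qty)=2
  7: ids {6} → MIN(m.qty)=2
  9: ids {1, 9} → MIN(m.qty)=8
  11: ids {2, 5, 8} → MIN(m.qty)=3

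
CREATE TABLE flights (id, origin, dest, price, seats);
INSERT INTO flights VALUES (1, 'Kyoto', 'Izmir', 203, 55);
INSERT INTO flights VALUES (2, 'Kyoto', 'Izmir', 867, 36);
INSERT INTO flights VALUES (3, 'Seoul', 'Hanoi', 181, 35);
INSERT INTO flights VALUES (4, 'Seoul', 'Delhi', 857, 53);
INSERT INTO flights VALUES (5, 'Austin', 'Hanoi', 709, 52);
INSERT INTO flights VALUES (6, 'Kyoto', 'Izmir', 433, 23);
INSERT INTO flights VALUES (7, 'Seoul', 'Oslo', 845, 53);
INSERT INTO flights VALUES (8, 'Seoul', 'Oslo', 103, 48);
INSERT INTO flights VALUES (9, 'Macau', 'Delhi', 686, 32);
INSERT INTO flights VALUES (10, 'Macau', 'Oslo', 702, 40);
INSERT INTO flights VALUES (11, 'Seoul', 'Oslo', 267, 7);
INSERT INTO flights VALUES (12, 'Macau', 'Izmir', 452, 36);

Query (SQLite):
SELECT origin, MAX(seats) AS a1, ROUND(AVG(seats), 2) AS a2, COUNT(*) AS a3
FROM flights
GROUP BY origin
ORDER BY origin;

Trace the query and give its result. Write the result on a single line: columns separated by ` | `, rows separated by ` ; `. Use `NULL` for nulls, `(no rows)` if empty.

Group flights by origin.
Per group compute: MAX(seats), ROUND(AVG(seats), 2), COUNT(*).
  Austin: ids {5} → MAX(seats)=52, ROUND(AVG(seats), 2)=52, COUNT(*)=1
  Kyoto: ids {1, 2, 6} → MAX(seats)=55, ROUND(AVG(seats), 2)=38, COUNT(*)=3
  Macau: ids {9, 10, 12} → MAX(seats)=40, ROUND(AVG(seats), 2)=36, COUNT(*)=3
  Seoul: ids {3, 4, 7, 8, 11} → MAX(seats)=53, ROUND(AVG(seats), 2)=39.2, COUNT(*)=5

Austin | 52 | 52 | 1 ; Kyoto | 55 | 38 | 3 ; Macau | 40 | 36 | 3 ; Seoul | 53 | 39.2 | 5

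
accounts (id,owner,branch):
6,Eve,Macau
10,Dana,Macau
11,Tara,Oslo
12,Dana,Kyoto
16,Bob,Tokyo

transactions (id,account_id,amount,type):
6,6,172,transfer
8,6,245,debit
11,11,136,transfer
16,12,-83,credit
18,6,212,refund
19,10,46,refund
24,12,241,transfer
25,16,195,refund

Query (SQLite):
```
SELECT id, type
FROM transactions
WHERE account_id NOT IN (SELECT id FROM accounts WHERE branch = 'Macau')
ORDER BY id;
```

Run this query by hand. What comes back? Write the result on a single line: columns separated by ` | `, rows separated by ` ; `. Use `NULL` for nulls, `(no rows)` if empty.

Inner query: accounts.id where branch = 'Macau'.
Outer: keep transactions rows whose account_id is not in that set.
Inner query → {6, 10}

11 | transfer ; 16 | credit ; 24 | transfer ; 25 | refund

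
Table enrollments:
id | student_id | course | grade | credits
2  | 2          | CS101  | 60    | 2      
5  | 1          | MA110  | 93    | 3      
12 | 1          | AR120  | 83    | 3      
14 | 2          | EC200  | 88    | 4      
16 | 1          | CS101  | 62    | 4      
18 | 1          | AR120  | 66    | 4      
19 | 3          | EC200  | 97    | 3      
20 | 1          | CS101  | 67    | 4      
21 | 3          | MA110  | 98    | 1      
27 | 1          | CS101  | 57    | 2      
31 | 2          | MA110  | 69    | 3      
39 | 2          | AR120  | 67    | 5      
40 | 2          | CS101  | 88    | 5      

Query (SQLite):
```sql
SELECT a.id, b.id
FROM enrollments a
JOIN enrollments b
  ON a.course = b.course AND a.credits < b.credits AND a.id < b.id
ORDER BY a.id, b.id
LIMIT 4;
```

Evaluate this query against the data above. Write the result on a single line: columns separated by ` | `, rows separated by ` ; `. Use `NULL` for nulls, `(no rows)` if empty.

Pairs (a,b) with same course, a.credits < b.credits, a.id < b.id.
course groups: AR120:{12,18,39} CS101:{2,16,20,27,40} EC200:{14,19} MA110:{5,21,31}
Ordered by (a.id, b.id); first 4.

2 | 16 ; 2 | 20 ; 2 | 40 ; 12 | 18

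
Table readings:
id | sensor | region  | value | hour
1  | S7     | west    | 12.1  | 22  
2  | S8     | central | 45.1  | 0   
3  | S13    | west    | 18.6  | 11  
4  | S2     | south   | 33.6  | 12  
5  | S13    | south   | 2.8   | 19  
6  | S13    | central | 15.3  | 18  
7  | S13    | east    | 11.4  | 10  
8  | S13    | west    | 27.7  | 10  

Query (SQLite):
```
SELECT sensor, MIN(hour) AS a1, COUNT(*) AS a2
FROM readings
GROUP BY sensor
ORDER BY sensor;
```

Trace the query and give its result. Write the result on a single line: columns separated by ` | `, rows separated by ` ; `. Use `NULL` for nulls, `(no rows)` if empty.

Group readings by sensor.
Per group compute: MIN(hour), COUNT(*).
  S13: ids {3, 5, 6, 7, 8} → MIN(hour)=10, COUNT(*)=5
  S2: ids {4} → MIN(hour)=12, COUNT(*)=1
  S7: ids {1} → MIN(hour)=22, COUNT(*)=1
  S8: ids {2} → MIN(hour)=0, COUNT(*)=1

S13 | 10 | 5 ; S2 | 12 | 1 ; S7 | 22 | 1 ; S8 | 0 | 1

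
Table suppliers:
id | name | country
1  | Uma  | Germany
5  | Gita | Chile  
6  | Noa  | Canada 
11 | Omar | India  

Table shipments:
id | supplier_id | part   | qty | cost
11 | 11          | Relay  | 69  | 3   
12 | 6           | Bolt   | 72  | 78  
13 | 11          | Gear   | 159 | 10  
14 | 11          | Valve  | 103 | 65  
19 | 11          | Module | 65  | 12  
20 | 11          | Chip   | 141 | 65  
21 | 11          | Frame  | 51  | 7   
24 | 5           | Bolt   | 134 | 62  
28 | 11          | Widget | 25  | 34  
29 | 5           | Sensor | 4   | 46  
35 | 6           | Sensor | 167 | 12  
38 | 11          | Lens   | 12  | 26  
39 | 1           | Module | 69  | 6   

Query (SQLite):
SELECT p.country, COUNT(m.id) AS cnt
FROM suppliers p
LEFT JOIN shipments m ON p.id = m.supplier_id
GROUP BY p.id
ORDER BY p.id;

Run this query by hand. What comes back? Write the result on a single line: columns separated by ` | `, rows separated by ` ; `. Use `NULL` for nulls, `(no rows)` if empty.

LEFT JOIN keeps every suppliers row; unmatched ones get NULL for shipments columns.
Group by suppliers.id and compute COUNT(m.id). COUNT(col) of an all-NULL group is 0.
  1: ids {39} → COUNT(m.id)=1
  5: ids {24, 29} → COUNT(m.id)=2
  6: ids {12, 35} → COUNT(m.id)=2
  11: ids {11, 13, 14, 19, 20, 21, 28, 38} → COUNT(m.id)=8

Germany | 1 ; Chile | 2 ; Canada | 2 ; India | 8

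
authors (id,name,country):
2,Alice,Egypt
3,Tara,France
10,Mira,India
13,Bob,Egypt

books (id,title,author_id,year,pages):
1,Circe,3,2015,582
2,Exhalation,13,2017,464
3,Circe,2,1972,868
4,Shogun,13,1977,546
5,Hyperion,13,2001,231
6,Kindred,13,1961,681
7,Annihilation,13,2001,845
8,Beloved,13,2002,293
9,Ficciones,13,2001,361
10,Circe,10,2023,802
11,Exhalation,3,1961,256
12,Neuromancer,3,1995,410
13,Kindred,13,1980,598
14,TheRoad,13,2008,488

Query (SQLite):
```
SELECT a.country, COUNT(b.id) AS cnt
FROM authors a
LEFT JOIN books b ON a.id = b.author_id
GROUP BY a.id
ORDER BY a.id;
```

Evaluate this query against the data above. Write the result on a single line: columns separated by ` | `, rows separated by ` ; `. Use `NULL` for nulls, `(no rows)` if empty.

Egypt | 1 ; France | 3 ; India | 1 ; Egypt | 9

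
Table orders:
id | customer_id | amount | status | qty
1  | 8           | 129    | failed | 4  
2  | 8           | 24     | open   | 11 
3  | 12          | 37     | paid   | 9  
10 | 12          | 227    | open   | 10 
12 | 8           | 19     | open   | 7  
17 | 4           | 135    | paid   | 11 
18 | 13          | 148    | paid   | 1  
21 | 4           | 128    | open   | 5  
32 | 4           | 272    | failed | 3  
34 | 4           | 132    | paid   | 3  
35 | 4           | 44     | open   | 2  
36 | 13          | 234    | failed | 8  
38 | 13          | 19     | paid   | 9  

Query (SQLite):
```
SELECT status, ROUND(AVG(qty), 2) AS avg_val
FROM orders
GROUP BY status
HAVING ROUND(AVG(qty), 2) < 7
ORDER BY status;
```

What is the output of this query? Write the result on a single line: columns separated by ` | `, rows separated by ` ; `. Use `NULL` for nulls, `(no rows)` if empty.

Partition orders by status; compute ROUND(AVG(qty), 2) within each group.
HAVING: keep groups where ROUND(AVG(qty), 2) < 7.
  failed: ids {1, 32, 36} → ROUND(AVG(qty), 2)=5
  open: ids {2, 10, 12, 21, 35} → ROUND(AVG(qty), 2)=7
  paid: ids {3, 17, 18, 34, 38} → ROUND(AVG(qty), 2)=6.6

failed | 5 ; paid | 6.6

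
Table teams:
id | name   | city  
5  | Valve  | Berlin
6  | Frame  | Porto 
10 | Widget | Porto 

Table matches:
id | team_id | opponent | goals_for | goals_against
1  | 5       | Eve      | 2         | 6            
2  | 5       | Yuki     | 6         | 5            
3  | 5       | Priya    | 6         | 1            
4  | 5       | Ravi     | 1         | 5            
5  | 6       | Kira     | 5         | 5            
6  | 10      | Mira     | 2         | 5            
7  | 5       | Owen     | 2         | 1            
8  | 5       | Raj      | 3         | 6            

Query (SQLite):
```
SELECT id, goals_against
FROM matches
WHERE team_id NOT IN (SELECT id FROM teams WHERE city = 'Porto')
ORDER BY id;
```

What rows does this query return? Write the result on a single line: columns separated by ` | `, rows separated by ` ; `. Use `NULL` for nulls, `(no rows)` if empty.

Inner query: teams.id where city = 'Porto'.
Outer: keep matches rows whose team_id is not in that set.
Inner query → {6, 10}

1 | 6 ; 2 | 5 ; 3 | 1 ; 4 | 5 ; 7 | 1 ; 8 | 6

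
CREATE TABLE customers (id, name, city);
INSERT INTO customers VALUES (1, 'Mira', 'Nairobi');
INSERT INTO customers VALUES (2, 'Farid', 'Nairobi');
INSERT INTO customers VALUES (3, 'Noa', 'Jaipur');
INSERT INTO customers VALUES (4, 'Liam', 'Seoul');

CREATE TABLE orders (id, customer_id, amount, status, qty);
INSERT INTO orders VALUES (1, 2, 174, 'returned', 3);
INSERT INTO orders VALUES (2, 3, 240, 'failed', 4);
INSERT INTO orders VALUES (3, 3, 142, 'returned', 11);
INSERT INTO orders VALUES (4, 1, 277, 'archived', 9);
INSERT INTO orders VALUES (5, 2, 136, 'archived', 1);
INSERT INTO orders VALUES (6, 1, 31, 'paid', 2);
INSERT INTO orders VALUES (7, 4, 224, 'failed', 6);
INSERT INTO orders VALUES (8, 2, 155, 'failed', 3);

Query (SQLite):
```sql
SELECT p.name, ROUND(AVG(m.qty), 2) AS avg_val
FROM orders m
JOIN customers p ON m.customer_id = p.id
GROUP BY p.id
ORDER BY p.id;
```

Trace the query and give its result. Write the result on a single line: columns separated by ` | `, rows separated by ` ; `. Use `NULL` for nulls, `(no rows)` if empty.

Mira | 5.5 ; Farid | 2.33 ; Noa | 7.5 ; Liam | 6

Join each orders row to its customers via customer_id.
Group joined rows by customers.id; compute ROUND(AVG(m.qty), 2) per group.
  1: ids {4, 6} → ROUND(AVG(m.qty), 2)=5.5
  2: ids {1, 5, 8} → ROUND(AVG(m.qty), 2)=2.33
  3: ids {2, 3} → ROUND(AVG(m.qty), 2)=7.5
  4: ids {7} → ROUND(AVG(m.qty), 2)=6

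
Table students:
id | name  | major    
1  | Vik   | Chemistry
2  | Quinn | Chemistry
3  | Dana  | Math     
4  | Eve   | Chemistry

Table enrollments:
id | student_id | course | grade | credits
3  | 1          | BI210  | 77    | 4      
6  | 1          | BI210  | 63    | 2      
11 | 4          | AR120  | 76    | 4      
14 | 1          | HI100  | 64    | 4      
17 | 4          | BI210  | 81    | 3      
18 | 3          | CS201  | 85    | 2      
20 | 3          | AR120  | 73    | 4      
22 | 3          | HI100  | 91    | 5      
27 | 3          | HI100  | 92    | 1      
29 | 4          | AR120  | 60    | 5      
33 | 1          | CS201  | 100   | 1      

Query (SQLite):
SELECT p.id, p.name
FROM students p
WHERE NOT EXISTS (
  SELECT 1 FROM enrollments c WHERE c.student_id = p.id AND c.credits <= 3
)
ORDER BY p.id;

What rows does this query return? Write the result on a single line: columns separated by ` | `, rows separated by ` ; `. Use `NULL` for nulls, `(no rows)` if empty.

For each students row, check whether any enrollments with matching student_id has credits <= 3.
Keep rows where that is false.

2 | Quinn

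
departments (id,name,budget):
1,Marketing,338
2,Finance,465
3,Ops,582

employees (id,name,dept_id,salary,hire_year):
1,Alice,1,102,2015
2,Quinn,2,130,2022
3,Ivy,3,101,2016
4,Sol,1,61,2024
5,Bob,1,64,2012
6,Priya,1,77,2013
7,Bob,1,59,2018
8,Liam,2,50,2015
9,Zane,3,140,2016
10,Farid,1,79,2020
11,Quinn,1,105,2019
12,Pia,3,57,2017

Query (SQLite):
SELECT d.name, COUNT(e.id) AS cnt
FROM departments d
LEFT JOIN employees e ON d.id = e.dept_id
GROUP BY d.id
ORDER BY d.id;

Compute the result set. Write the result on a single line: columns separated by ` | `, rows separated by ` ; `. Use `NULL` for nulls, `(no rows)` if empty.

Marketing | 7 ; Finance | 2 ; Ops | 3

LEFT JOIN keeps every departments row; unmatched ones get NULL for employees columns.
Group by departments.id and compute COUNT(e.id). COUNT(col) of an all-NULL group is 0.
  1: ids {1, 4, 5, 6, 7, 10, 11} → COUNT(e.id)=7
  2: ids {2, 8} → COUNT(e.id)=2
  3: ids {3, 9, 12} → COUNT(e.id)=3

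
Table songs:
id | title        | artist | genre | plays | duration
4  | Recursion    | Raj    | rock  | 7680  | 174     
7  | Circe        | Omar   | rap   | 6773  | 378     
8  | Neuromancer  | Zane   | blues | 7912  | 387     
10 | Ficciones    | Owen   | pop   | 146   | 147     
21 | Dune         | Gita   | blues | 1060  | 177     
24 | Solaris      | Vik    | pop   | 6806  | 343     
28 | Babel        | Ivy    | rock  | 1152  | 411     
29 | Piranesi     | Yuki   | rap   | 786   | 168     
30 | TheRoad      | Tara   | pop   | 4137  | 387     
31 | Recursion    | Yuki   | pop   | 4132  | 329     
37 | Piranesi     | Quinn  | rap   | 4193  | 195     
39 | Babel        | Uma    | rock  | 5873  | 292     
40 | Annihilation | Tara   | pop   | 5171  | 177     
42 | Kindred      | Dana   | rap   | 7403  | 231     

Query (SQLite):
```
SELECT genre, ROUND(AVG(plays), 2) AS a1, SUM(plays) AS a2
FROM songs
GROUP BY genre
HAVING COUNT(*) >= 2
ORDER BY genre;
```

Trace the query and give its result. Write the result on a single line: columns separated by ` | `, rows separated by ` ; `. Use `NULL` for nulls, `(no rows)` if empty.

blues | 4486 | 8972 ; pop | 4078.4 | 20392 ; rap | 4788.75 | 19155 ; rock | 4901.67 | 14705

Group songs by genre.
Per group compute: ROUND(AVG(plays), 2), SUM(plays).
HAVING: drop groups with fewer than 2 rows.
  blues: ids {8, 21} → ROUND(AVG(plays), 2)=4486, SUM(plays)=8972
  pop: ids {10, 24, 30, 31, 40} → ROUND(AVG(plays), 2)=4078.4, SUM(plays)=20392
  rap: ids {7, 29, 37, 42} → ROUND(AVG(plays), 2)=4788.75, SUM(plays)=19155
  rock: ids {4, 28, 39} → ROUND(AVG(plays), 2)=4901.67, SUM(plays)=14705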